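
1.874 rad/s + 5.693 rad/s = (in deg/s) 433.6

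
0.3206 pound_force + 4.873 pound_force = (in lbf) 5.194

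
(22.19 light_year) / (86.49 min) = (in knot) 7.864e+13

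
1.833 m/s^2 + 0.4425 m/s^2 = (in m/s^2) 2.276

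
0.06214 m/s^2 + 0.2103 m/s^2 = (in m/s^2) 0.2724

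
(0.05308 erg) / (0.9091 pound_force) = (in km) 1.313e-12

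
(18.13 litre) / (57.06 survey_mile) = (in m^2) 1.974e-07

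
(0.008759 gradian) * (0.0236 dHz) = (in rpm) 3.101e-06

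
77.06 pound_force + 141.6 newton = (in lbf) 108.9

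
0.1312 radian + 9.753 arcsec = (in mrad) 131.2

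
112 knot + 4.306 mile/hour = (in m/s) 59.54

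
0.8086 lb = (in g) 366.8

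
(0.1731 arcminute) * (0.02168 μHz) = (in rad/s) 1.092e-12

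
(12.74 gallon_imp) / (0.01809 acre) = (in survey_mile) 4.916e-07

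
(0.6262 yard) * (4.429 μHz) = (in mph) 5.673e-06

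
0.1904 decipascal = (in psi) 2.762e-06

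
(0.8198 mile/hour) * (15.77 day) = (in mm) 4.993e+08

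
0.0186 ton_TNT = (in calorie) 1.86e+07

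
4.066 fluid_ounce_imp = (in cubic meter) 0.0001155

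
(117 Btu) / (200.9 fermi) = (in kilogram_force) 6.266e+16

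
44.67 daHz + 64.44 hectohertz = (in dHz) 6.891e+04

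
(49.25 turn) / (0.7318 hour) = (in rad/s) 0.1175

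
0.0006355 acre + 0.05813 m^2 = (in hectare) 0.000263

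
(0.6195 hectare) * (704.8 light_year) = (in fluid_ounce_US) 1.397e+27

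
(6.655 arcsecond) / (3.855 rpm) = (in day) 9.25e-10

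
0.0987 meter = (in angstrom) 9.87e+08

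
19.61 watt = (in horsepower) 0.0263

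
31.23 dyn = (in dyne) 31.23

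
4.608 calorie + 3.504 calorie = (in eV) 2.118e+20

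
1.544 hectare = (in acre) 3.815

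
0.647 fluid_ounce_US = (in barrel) 0.0001203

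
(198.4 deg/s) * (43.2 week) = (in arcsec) 1.866e+13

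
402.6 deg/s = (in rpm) 67.1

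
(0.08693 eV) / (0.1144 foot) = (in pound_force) 8.98e-20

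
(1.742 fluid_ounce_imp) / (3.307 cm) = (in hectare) 1.497e-07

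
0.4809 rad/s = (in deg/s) 27.55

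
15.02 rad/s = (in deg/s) 860.6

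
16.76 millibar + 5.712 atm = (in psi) 84.19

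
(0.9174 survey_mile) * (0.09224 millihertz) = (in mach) 0.0004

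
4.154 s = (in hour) 0.001154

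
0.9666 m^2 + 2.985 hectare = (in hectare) 2.985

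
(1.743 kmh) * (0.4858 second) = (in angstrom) 2.352e+09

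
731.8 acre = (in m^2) 2.961e+06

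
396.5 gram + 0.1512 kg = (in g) 547.7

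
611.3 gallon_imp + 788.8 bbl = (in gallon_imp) 2.82e+04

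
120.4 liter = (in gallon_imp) 26.48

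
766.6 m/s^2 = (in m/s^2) 766.6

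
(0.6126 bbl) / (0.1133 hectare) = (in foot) 0.000282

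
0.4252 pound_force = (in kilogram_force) 0.1929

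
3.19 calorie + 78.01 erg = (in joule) 13.35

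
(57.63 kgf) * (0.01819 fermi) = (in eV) 6.416e+04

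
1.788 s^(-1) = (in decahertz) 0.1788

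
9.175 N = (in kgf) 0.9356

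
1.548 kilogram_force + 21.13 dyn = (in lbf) 3.413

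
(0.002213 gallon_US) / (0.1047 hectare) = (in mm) 8.001e-06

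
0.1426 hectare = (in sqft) 1.535e+04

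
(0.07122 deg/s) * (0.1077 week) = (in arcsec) 1.67e+07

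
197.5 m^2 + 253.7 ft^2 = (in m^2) 221.1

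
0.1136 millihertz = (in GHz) 1.136e-13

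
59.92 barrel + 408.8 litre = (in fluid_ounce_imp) 3.497e+05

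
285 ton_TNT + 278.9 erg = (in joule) 1.192e+12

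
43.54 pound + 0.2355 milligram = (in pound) 43.54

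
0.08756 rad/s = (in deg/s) 5.017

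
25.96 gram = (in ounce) 0.9157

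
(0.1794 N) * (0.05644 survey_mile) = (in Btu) 0.01544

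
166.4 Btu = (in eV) 1.096e+24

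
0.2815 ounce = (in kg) 0.00798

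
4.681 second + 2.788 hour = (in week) 0.0166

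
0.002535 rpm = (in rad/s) 0.0002655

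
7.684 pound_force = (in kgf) 3.485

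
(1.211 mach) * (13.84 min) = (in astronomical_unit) 2.289e-06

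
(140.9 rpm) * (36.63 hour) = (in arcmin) 6.689e+09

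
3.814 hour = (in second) 1.373e+04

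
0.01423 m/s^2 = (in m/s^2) 0.01423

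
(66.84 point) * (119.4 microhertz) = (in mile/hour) 6.298e-06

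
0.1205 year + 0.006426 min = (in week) 6.283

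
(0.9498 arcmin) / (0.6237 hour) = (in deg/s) 7.05e-06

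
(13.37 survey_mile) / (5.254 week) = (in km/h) 0.02438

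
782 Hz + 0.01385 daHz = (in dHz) 7821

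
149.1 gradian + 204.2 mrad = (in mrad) 2546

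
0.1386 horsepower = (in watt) 103.4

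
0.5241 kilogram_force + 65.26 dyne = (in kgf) 0.5242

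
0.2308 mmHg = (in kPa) 0.03077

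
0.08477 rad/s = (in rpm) 0.8095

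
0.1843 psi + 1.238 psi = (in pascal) 9806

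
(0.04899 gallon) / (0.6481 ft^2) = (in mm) 3.08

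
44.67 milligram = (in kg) 4.467e-05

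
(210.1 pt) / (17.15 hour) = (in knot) 2.334e-06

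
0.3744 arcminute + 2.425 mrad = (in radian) 0.002534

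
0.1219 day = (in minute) 175.5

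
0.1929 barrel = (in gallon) 8.102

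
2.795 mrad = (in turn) 0.0004448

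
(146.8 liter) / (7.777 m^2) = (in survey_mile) 1.173e-05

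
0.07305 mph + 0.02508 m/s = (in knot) 0.1122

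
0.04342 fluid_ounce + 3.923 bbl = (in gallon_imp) 137.2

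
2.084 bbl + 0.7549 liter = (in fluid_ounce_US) 1.123e+04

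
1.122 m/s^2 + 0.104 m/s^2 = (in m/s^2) 1.226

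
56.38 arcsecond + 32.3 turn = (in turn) 32.3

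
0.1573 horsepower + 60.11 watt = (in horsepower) 0.2379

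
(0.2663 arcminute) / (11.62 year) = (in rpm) 2.019e-12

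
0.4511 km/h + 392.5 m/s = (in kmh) 1413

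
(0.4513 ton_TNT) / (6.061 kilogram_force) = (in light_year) 3.358e-09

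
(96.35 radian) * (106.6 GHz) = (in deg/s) 5.885e+14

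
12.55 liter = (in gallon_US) 3.315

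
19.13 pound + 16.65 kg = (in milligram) 2.533e+07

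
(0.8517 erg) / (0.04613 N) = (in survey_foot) 6.057e-06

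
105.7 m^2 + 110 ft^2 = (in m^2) 115.9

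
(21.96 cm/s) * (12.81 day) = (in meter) 2.43e+05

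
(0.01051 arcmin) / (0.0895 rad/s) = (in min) 5.693e-07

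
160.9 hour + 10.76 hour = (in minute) 1.03e+04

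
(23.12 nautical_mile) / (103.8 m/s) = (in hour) 0.1146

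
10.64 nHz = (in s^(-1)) 1.064e-08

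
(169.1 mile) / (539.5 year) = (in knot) 3.109e-05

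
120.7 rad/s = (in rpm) 1153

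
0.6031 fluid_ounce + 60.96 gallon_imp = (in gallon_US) 73.21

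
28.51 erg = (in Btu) 2.702e-09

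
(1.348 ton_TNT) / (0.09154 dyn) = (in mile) 3.828e+12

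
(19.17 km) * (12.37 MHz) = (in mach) 6.964e+08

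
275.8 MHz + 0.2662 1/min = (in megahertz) 275.8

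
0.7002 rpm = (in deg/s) 4.201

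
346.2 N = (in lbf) 77.83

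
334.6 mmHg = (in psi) 6.47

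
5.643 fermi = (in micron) 5.643e-09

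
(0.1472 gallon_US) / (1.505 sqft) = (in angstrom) 3.985e+07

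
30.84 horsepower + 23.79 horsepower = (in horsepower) 54.63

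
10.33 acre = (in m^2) 4.18e+04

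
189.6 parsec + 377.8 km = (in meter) 5.85e+18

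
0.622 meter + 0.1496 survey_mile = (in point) 6.842e+05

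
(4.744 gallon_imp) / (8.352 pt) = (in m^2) 7.32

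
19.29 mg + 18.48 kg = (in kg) 18.48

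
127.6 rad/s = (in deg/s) 7311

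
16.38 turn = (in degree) 5897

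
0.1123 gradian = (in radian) 0.001764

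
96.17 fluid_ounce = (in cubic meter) 0.002844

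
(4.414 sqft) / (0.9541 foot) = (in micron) 1.41e+06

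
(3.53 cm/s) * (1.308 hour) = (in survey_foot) 545.3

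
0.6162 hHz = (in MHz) 6.162e-05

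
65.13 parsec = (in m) 2.01e+18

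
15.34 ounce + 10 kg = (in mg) 1.043e+07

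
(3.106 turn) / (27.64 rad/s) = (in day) 8.172e-06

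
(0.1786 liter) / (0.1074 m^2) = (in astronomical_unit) 1.112e-14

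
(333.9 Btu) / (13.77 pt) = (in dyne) 7.252e+12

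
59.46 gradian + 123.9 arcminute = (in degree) 55.58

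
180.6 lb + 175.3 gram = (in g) 8.209e+04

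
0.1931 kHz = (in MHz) 0.0001931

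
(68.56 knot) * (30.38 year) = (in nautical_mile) 1.825e+07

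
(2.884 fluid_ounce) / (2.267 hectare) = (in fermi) 3.762e+06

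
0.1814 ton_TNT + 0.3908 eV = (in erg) 7.59e+15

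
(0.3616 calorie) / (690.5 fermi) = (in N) 2.191e+12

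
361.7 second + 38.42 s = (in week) 0.0006616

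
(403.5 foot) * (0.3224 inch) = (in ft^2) 10.84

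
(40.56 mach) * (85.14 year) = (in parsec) 0.001202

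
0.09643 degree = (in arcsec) 347.1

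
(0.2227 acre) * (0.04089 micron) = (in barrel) 0.0002318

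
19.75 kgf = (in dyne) 1.937e+07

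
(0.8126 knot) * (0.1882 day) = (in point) 1.927e+07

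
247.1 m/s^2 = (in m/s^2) 247.1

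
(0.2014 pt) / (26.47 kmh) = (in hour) 2.684e-09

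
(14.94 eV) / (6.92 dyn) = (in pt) 9.805e-11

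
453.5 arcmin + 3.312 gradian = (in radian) 0.1839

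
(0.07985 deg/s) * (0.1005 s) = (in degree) 0.008025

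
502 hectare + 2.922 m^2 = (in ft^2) 5.403e+07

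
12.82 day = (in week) 1.831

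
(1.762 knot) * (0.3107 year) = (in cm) 8.882e+08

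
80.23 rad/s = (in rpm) 766.1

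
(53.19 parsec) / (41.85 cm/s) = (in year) 1.244e+11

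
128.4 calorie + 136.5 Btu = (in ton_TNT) 3.455e-05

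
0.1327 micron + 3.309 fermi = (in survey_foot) 4.354e-07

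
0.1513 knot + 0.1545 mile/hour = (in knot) 0.2856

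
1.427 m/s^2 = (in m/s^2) 1.427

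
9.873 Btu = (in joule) 1.042e+04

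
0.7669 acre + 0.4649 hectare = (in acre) 1.916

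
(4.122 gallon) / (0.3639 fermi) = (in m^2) 4.288e+13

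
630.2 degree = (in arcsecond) 2.269e+06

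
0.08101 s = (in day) 9.376e-07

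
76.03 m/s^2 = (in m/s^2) 76.03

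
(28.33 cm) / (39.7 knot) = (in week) 2.294e-08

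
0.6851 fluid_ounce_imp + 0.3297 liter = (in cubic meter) 0.0003492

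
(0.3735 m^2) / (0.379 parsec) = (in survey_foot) 1.048e-16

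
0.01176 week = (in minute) 118.5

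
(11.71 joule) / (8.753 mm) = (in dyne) 1.338e+08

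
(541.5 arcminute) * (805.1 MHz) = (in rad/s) 1.268e+08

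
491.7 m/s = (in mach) 1.444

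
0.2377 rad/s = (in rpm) 2.27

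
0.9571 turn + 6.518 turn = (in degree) 2691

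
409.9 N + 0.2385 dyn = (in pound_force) 92.15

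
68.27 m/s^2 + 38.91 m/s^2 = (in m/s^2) 107.2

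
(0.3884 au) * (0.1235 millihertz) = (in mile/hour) 1.605e+07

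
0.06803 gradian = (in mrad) 1.069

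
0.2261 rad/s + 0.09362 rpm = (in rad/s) 0.2359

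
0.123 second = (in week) 2.034e-07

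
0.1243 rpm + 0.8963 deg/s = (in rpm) 0.2737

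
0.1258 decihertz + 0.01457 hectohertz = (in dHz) 14.7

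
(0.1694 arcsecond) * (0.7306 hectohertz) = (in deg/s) 0.003438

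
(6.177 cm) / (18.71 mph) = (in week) 1.221e-08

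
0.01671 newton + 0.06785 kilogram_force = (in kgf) 0.06955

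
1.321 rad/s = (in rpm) 12.61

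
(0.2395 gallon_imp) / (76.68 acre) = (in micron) 0.003509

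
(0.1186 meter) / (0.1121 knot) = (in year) 6.521e-08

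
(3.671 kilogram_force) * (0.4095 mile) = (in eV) 1.481e+23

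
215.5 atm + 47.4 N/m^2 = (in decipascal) 2.184e+08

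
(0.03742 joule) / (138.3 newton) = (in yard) 0.0002959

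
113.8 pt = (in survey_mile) 2.495e-05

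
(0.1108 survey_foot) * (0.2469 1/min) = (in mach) 4.081e-07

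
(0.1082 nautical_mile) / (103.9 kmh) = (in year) 2.202e-07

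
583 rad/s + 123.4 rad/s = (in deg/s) 4.047e+04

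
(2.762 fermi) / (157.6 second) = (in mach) 5.147e-20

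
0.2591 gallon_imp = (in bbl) 0.007409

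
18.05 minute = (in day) 0.01253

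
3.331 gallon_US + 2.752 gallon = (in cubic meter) 0.02303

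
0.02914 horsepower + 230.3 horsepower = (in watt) 1.718e+05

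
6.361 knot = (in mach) 0.009611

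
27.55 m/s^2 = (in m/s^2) 27.55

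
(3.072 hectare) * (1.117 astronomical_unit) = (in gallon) 1.356e+18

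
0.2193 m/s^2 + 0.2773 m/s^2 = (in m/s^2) 0.4966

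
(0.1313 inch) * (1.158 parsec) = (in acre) 2.945e+10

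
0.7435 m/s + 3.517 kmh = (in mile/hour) 3.849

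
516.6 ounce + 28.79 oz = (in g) 1.546e+04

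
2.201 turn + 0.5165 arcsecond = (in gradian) 880.4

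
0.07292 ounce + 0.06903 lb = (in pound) 0.07359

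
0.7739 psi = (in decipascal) 5.336e+04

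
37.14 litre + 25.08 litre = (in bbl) 0.3914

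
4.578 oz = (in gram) 129.8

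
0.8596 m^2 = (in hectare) 8.596e-05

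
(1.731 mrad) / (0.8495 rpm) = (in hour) 5.405e-06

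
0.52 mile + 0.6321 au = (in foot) 3.102e+11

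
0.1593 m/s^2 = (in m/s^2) 0.1593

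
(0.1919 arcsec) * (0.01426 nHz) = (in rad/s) 1.327e-17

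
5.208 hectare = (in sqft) 5.606e+05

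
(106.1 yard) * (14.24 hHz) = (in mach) 405.7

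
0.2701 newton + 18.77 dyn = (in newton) 0.2703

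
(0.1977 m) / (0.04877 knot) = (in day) 9.12e-05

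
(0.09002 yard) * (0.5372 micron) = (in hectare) 4.422e-12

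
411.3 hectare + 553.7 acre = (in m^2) 6.354e+06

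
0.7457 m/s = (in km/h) 2.685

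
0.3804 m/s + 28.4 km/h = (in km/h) 29.77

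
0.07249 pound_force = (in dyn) 3.225e+04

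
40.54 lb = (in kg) 18.39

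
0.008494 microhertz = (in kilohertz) 8.494e-12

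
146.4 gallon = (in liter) 554.2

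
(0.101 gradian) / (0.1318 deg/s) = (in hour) 0.0001916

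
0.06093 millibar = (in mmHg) 0.0457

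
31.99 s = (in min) 0.5332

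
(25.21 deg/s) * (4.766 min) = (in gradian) 8010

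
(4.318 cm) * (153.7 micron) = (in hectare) 6.637e-10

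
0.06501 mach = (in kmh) 79.69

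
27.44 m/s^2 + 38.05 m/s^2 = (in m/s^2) 65.49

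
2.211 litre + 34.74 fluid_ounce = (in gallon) 0.8555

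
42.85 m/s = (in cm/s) 4285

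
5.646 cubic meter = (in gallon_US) 1492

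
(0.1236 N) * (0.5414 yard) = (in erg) 6.119e+05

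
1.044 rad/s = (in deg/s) 59.82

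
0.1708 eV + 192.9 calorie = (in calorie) 192.9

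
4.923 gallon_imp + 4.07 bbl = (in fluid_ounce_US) 2.264e+04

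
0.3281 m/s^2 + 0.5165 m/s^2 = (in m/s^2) 0.8446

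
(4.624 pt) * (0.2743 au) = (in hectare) 6694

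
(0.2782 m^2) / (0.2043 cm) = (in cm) 1.362e+04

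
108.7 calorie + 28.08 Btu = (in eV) 1.877e+23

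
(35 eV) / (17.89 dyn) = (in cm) 3.134e-12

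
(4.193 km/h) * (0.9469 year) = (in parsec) 1.127e-09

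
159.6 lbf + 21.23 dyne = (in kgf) 72.39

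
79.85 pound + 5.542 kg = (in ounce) 1473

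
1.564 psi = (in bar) 0.1078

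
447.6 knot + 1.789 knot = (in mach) 0.679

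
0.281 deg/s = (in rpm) 0.04683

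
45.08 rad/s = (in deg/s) 2583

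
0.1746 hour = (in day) 0.007275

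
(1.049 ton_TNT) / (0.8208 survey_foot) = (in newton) 1.754e+10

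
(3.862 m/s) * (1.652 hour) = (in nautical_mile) 12.4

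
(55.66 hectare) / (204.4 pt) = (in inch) 3.039e+08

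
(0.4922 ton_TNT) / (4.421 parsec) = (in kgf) 1.539e-09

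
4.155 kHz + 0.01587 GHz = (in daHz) 1.587e+06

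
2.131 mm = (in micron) 2131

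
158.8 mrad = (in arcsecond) 3.275e+04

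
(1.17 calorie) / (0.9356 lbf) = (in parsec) 3.812e-17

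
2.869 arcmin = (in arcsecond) 172.1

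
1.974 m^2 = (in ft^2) 21.25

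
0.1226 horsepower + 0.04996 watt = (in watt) 91.47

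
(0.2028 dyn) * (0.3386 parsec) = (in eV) 1.322e+29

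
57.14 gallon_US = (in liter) 216.3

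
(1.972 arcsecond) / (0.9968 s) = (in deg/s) 0.0005495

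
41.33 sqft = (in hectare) 0.000384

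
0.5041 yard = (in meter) 0.4609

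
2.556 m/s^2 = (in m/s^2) 2.556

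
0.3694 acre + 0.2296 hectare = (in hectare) 0.3791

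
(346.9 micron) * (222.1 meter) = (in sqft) 0.8293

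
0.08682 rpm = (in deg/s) 0.5209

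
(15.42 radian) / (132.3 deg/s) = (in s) 6.678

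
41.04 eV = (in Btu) 6.232e-21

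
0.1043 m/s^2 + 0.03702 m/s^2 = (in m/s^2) 0.1413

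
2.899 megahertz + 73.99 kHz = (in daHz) 2.973e+05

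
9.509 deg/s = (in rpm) 1.585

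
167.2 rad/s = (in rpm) 1597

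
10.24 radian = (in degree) 586.7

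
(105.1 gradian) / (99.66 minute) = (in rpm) 0.002636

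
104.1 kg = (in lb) 229.5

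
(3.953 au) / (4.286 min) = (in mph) 5.144e+09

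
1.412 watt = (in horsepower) 0.001894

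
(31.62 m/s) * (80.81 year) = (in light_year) 8.517e-06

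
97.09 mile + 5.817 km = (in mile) 100.7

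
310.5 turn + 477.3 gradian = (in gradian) 1.247e+05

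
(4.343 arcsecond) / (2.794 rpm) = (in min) 1.199e-06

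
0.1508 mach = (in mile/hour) 114.9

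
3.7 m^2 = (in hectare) 0.00037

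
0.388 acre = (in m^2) 1570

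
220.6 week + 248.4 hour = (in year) 4.259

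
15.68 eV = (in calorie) 6.004e-19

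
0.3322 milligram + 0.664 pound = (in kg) 0.3012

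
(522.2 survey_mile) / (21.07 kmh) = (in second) 1.436e+05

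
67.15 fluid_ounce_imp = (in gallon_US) 0.504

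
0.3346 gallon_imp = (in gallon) 0.4018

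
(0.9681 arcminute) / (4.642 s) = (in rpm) 0.0005793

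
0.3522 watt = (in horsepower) 0.0004723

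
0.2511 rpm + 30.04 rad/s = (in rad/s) 30.07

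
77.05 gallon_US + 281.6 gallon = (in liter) 1358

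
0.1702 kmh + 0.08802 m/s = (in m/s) 0.1353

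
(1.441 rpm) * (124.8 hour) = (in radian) 6.78e+04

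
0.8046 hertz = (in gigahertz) 8.046e-10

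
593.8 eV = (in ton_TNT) 2.274e-26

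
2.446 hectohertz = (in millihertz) 2.446e+05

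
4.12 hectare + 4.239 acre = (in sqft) 6.281e+05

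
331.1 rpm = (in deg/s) 1987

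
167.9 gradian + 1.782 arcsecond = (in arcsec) 5.44e+05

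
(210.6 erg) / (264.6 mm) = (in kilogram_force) 8.116e-06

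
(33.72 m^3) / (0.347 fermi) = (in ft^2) 1.046e+18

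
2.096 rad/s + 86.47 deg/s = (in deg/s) 206.6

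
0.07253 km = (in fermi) 7.253e+16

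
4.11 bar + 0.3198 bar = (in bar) 4.43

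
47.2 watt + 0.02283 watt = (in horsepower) 0.06333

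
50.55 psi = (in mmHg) 2614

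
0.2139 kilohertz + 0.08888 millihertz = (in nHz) 2.139e+11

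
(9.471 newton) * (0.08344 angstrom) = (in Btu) 7.49e-14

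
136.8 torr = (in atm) 0.18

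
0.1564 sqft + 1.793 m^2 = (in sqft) 19.46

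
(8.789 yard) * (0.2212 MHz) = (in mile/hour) 3.977e+06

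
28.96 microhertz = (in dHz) 0.0002896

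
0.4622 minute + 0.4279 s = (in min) 0.4693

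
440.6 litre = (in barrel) 2.771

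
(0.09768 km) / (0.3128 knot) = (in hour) 0.1686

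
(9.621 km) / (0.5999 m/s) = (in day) 0.1856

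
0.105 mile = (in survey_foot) 554.4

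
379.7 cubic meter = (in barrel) 2388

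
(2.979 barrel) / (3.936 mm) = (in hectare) 0.01203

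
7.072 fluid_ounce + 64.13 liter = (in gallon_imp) 14.15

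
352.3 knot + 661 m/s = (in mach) 2.474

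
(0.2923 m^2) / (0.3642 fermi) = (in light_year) 0.08483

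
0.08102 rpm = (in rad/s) 0.008484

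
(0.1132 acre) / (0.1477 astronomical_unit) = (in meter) 2.073e-08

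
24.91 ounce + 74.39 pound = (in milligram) 3.445e+07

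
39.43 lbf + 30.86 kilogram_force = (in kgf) 48.75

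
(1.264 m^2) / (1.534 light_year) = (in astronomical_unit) 5.822e-28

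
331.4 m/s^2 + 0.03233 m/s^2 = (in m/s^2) 331.4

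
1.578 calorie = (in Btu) 0.006258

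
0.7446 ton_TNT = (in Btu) 2.953e+06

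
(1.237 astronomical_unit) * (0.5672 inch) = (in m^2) 2.666e+09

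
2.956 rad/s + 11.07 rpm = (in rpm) 39.3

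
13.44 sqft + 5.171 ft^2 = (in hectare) 0.0001729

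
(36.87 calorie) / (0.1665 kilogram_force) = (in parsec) 3.062e-15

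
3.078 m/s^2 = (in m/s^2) 3.078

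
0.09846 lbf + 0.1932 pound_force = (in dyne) 1.297e+05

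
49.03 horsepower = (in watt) 3.656e+04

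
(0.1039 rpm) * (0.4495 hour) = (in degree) 1009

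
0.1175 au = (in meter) 1.758e+10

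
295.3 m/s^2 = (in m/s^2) 295.3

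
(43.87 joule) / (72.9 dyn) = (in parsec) 1.95e-12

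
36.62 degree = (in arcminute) 2197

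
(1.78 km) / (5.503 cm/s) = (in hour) 8.985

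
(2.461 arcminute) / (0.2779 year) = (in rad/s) 8.169e-11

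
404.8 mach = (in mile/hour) 3.083e+05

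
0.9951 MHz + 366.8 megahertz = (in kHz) 3.678e+05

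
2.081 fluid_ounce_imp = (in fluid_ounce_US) 1.999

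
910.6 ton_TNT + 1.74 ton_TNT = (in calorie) 9.123e+11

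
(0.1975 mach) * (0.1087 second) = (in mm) 7310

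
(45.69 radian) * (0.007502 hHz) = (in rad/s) 34.28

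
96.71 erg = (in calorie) 2.311e-06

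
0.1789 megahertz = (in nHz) 1.789e+14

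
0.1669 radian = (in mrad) 166.9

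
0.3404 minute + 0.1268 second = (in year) 6.517e-07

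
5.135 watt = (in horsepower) 0.006886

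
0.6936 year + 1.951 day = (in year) 0.6989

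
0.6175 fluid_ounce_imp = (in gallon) 0.004635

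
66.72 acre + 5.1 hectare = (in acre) 79.32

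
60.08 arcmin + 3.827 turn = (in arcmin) 8.272e+04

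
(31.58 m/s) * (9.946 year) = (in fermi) 9.905e+24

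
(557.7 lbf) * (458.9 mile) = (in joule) 1.832e+09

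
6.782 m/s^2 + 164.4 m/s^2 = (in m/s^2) 171.2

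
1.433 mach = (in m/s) 487.9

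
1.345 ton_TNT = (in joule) 5.627e+09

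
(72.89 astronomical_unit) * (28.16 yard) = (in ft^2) 3.022e+15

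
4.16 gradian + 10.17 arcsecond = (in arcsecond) 1.349e+04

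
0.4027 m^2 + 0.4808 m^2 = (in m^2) 0.8835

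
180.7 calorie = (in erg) 7.56e+09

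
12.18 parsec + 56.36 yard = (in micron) 3.758e+23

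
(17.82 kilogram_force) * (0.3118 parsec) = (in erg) 1.681e+25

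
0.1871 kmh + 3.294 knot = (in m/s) 1.747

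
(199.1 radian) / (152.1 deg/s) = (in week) 0.000124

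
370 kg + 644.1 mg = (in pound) 815.7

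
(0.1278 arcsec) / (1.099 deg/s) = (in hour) 8.973e-09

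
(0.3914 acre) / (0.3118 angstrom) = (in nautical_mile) 2.743e+10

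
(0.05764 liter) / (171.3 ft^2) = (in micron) 3.622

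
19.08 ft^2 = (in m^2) 1.773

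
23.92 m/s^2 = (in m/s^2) 23.92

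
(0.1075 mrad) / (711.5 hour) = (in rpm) 4.008e-10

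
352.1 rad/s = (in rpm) 3362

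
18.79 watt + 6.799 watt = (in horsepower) 0.03432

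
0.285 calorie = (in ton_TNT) 2.85e-10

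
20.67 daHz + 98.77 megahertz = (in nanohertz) 9.877e+16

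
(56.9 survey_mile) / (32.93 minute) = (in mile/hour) 103.7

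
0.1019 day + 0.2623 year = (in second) 8.281e+06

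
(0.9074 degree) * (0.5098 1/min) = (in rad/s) 0.0001346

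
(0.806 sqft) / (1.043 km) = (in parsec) 2.327e-21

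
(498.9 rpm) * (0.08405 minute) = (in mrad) 2.635e+05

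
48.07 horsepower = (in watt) 3.585e+04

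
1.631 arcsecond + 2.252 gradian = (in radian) 0.03538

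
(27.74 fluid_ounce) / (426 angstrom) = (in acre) 4.759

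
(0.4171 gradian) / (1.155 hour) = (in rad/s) 1.576e-06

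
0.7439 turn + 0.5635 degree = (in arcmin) 1.61e+04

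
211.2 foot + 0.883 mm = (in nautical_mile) 0.03476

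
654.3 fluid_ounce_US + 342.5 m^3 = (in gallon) 9.048e+04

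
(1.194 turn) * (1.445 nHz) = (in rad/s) 1.084e-08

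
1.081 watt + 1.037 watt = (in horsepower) 0.00284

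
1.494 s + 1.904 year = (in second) 6.004e+07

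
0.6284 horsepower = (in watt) 468.6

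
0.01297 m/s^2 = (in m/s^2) 0.01297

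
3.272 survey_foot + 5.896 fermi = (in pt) 2827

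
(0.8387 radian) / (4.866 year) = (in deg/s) 3.131e-07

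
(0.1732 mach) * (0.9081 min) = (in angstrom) 3.213e+13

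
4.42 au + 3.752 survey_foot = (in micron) 6.612e+17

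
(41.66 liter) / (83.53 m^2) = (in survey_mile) 3.099e-07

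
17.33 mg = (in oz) 0.0006113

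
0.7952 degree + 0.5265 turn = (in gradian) 211.5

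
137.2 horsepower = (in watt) 1.023e+05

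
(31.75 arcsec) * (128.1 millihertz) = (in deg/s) 0.00113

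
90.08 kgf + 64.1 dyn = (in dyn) 8.834e+07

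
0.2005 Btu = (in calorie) 50.56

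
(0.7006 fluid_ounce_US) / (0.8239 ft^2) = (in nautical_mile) 1.462e-07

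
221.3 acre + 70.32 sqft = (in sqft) 9.64e+06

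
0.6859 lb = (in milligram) 3.111e+05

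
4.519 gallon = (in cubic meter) 0.01711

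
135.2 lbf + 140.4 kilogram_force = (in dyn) 1.978e+08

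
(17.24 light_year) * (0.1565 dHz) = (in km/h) 9.189e+15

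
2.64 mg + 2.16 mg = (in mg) 4.8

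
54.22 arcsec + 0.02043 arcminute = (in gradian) 0.01711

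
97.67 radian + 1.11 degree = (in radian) 97.69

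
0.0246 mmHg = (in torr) 0.0246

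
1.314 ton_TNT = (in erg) 5.498e+16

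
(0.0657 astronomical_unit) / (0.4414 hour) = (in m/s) 6.185e+06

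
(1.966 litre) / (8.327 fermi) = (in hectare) 2.361e+07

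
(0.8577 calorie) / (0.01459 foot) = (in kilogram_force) 82.29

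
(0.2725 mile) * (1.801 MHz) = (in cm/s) 7.898e+10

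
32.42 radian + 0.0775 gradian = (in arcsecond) 6.687e+06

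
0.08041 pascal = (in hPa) 0.0008041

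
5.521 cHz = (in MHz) 5.521e-08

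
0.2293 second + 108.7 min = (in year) 0.0002068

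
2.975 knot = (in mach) 0.004495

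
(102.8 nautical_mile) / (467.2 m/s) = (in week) 0.0006738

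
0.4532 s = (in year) 1.437e-08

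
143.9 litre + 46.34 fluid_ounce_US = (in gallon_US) 38.38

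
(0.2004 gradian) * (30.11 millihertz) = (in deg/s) 0.005431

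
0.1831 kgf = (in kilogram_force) 0.1831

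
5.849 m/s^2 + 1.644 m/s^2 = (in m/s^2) 7.493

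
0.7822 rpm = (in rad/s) 0.08191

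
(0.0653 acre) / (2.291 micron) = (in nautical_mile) 6.228e+04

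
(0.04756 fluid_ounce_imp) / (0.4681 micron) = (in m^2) 2.887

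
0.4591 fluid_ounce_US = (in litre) 0.01358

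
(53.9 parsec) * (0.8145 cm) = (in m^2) 1.355e+16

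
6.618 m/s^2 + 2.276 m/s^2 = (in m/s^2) 8.894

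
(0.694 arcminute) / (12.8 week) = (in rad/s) 2.608e-11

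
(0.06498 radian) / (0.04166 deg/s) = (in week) 0.0001478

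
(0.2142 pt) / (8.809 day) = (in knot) 1.93e-10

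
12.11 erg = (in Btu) 1.148e-09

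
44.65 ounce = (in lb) 2.791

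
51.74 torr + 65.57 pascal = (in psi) 1.01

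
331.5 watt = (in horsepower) 0.4445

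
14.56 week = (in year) 0.2792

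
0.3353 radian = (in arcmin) 1153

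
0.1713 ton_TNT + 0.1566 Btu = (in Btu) 6.793e+05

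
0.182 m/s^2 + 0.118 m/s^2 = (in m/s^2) 0.3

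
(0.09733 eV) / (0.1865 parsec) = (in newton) 2.71e-36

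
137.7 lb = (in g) 6.246e+04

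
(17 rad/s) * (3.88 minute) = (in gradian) 2.519e+05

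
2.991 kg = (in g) 2991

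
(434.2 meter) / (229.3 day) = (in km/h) 7.89e-05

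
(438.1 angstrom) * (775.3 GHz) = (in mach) 99.75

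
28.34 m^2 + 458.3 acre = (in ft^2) 1.996e+07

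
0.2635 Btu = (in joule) 278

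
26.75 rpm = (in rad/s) 2.801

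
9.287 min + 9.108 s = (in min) 9.439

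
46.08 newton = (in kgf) 4.699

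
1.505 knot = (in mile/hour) 1.732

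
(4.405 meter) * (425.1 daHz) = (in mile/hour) 4.189e+04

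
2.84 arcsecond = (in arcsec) 2.84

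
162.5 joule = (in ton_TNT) 3.884e-08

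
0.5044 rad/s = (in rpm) 4.817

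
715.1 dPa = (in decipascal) 715.1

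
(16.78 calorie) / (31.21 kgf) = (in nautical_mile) 0.0001239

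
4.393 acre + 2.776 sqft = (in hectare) 1.778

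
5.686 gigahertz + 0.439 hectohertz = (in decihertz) 5.686e+10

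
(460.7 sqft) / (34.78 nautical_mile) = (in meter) 0.0006645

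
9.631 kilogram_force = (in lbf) 21.23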